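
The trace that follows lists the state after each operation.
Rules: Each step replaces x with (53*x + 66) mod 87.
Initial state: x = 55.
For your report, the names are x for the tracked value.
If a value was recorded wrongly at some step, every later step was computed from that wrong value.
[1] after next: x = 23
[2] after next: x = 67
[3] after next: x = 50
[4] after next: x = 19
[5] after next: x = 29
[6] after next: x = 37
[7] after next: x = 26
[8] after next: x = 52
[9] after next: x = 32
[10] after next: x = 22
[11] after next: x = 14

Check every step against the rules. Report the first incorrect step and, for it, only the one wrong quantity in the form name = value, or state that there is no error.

1. x = (53*55 + 66) mod 87 = 23 (matches)
2. x = (53*23 + 66) mod 87 = 67 (verified)
3. x = (53*67 + 66) mod 87 = 50 (exactly as logged)
4. x = (53*50 + 66) mod 87 = 19 (consistent with the trace)
5. x = (53*19 + 66) mod 87 = 29 (confirmed correct)
6. x = (53*29 + 66) mod 87 = 37 (verified)
7. x = (53*37 + 66) mod 87 = 26 (in agreement)
8. x = (53*26 + 66) mod 87 = 52 (agrees with the trace)
9. x = (53*52 + 66) mod 87 = 38 (not what was recorded)
So the first discrepancy is step 9, where the right value is x = 38.

step 9, x = 38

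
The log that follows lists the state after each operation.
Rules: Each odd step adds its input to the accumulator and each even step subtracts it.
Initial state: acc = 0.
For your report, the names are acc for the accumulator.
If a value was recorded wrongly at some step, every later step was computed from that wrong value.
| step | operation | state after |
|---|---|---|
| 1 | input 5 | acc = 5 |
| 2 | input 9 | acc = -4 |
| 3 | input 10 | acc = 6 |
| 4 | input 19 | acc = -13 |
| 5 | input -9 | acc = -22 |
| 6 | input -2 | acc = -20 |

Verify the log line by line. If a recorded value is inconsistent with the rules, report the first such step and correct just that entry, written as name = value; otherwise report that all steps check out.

Recomputing the run from the initial state:
step 1: acc = 5
step 2: acc = -4
step 3: acc = 6
step 4: acc = -13
step 5: acc = -22
step 6: acc = -20
This matches the log at every step.

no error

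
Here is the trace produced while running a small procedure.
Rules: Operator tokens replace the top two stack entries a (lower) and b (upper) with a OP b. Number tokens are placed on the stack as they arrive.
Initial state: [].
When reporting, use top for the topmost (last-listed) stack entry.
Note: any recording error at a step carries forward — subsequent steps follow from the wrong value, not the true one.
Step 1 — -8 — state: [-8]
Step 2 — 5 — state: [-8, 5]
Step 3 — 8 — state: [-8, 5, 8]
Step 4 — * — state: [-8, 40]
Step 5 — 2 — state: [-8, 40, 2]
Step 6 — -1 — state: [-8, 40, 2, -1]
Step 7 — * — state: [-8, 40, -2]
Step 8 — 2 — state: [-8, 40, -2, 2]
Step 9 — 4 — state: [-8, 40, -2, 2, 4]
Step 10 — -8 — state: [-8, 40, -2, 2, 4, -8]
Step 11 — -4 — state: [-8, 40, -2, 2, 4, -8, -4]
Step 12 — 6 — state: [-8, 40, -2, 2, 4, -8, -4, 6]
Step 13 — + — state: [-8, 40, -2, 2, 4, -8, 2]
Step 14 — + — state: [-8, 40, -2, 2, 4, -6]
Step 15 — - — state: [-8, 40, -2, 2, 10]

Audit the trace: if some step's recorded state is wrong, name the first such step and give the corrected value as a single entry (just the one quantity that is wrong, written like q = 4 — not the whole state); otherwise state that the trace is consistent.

Recomputing the run from the initial state:
step 1: [-8]
step 2: [-8, 5]
step 3: [-8, 5, 8]
step 4: [-8, 40]
step 5: [-8, 40, 2]
step 6: [-8, 40, 2, -1]
step 7: [-8, 40, -2]
step 8: [-8, 40, -2, 2]
step 9: [-8, 40, -2, 2, 4]
step 10: [-8, 40, -2, 2, 4, -8]
step 11: [-8, 40, -2, 2, 4, -8, -4]
step 12: [-8, 40, -2, 2, 4, -8, -4, 6]
step 13: [-8, 40, -2, 2, 4, -8, 2]
step 14: [-8, 40, -2, 2, 4, -6]
step 15: [-8, 40, -2, 2, 10]
This matches the trace at every step.

no error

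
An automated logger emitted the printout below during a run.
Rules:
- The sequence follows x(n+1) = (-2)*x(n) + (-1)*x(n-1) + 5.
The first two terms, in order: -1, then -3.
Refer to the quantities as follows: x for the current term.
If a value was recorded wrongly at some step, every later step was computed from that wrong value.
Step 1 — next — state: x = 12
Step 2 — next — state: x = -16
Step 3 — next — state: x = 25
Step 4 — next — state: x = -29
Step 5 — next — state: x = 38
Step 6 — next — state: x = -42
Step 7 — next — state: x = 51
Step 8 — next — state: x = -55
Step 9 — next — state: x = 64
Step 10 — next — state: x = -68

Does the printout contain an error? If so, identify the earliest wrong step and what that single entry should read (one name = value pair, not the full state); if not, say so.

1. x = -2*(-3) + (-1)*(-1) + (5) = 12 (no discrepancy)
2. x = -2*(12) + (-1)*(-3) + (5) = -16 (confirmed correct)
3. x = -2*(-16) + (-1)*(12) + (5) = 25 (confirmed correct)
4. x = -2*(25) + (-1)*(-16) + (5) = -29 (exactly as logged)
5. x = -2*(-29) + (-1)*(25) + (5) = 38 (matches)
6. x = -2*(38) + (-1)*(-29) + (5) = -42 (matches)
7. x = -2*(-42) + (-1)*(38) + (5) = 51 (consistent with the printout)
8. x = -2*(51) + (-1)*(-42) + (5) = -55 (consistent with the printout)
9. x = -2*(-55) + (-1)*(51) + (5) = 64 (exactly as logged)
10. x = -2*(64) + (-1)*(-55) + (5) = -68 (consistent with the printout)
Nothing is out of place; the run is error-free.

no error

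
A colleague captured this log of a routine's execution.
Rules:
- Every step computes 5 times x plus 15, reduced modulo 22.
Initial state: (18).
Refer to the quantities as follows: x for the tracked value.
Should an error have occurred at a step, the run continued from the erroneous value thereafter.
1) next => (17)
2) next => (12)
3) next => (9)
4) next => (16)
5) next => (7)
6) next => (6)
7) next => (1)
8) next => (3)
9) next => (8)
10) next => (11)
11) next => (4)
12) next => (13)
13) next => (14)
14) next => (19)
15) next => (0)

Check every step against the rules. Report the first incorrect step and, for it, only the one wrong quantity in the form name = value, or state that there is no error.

1. x = (5*18 + 15) mod 22 = 17 (verified)
2. x = (5*17 + 15) mod 22 = 12 (agrees with the log)
3. x = (5*12 + 15) mod 22 = 9 (exactly as logged)
4. x = (5*9 + 15) mod 22 = 16 (agrees with the log)
5. x = (5*16 + 15) mod 22 = 7 (same as recorded)
6. x = (5*7 + 15) mod 22 = 6 (verified)
7. x = (5*6 + 15) mod 22 = 1 (in agreement)
8. x = (5*1 + 15) mod 22 = 20 (a discrepancy with the log)
Conclusion: step 8 carries the first error; the entry should be x = 20.

step 8, x = 20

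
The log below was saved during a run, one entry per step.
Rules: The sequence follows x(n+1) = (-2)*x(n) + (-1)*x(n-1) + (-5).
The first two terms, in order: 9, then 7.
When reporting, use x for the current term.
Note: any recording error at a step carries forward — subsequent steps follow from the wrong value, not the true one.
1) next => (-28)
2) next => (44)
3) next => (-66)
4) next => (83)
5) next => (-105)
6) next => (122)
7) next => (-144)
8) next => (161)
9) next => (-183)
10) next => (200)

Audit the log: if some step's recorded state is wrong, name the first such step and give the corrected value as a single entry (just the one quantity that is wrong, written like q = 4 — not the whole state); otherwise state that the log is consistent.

Step 1: x = -2*(7) + (-1)*(9) + (-5) = -28 — same as recorded.
Step 2: x = -2*(-28) + (-1)*(7) + (-5) = 44 — same as recorded.
Step 3: x = -2*(44) + (-1)*(-28) + (-5) = -65 — not what was recorded.
The audit stops at step 3: the recorded entry is wrong and should be x = -65.

step 3, x = -65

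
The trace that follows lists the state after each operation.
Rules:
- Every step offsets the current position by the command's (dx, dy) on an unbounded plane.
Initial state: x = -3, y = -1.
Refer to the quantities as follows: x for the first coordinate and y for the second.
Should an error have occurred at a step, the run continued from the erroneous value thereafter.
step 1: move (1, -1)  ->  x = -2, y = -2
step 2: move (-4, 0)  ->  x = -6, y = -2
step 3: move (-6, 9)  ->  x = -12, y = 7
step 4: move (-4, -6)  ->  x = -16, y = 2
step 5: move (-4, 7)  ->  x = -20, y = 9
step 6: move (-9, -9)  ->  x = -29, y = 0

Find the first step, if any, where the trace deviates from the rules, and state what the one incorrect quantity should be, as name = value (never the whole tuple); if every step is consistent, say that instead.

Recomputing the run from the initial state:
step 1: x = -2, y = -2
step 2: x = -6, y = -2
step 3: x = -12, y = 7
step 4: x = -16, y = 1
step 5: x = -20, y = 8
step 6: x = -29, y = -1
The first disagreement with the trace is at step 4, where the value should be y = 1.

step 4, y = 1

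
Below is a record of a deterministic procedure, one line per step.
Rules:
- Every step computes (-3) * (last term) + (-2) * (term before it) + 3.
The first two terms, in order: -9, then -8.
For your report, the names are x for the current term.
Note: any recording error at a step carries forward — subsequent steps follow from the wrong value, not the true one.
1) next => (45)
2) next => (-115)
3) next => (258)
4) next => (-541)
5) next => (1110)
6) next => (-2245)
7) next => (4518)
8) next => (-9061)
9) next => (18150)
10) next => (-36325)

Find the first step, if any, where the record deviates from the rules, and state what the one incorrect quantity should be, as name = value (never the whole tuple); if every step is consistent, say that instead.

Recomputing the run from the initial state:
step 1: x = 45
step 2: x = -116
step 3: x = 261
step 4: x = -548
step 5: x = 1125
step 6: x = -2276
step 7: x = 4581
step 8: x = -9188
step 9: x = 18405
step 10: x = -36836
The first disagreement with the record is at step 2, where the value should be x = -116.

step 2, x = -116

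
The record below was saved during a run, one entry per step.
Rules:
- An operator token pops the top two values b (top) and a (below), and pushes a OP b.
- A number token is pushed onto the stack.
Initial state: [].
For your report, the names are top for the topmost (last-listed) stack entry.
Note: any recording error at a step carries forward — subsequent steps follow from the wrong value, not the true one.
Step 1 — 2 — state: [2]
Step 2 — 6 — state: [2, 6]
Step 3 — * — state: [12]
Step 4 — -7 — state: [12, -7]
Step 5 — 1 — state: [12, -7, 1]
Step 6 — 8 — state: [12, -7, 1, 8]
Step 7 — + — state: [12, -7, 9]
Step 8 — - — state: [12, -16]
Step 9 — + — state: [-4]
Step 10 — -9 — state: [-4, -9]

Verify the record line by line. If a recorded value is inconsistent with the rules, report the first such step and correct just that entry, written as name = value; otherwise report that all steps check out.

no error

Recomputing the run from the initial state:
step 1: [2]
step 2: [2, 6]
step 3: [12]
step 4: [12, -7]
step 5: [12, -7, 1]
step 6: [12, -7, 1, 8]
step 7: [12, -7, 9]
step 8: [12, -16]
step 9: [-4]
step 10: [-4, -9]
This matches the record at every step.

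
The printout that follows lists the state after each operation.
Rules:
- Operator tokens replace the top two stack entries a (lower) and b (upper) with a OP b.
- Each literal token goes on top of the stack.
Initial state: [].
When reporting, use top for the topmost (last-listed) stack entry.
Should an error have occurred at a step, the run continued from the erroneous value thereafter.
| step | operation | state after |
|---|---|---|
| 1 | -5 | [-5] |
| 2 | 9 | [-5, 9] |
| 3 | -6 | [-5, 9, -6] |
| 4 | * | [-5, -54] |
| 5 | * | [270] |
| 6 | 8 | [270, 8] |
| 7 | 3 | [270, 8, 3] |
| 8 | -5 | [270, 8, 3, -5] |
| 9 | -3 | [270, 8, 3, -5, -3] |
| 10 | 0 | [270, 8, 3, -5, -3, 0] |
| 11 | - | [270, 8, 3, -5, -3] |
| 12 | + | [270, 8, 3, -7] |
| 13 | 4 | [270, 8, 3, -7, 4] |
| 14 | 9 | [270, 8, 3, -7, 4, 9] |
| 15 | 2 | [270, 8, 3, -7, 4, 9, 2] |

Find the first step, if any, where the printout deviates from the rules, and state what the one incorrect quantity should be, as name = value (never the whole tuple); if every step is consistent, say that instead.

step 1: push -5: top = -5 -> verified
step 2: push 9: top = 9 -> same as recorded
step 3: push -6: top = -6 -> in agreement
step 4: 9 * -6 = -54 -> confirmed correct
step 5: -5 * -54 = 270 -> agrees with the printout
step 6: push 8: top = 8 -> matches
step 7: push 3: top = 3 -> matches
step 8: push -5: top = -5 -> agrees with the printout
step 9: push -3: top = -3 -> agrees with the printout
step 10: push 0: top = 0 -> agrees with the printout
step 11: -3 - 0 = -3 -> in agreement
step 12: -5 + -3 = -8 -> a discrepancy with the printout
Step 12 is the first one off; corrected, top = -8.

step 12, top = -8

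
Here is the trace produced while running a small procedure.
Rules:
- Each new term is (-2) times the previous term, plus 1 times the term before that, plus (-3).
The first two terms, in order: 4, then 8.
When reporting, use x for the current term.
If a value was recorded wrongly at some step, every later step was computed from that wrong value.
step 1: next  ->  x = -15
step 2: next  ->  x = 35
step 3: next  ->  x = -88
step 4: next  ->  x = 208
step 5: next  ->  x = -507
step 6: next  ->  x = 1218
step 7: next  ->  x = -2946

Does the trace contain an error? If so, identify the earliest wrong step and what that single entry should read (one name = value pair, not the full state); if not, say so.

step 6, x = 1219

step 1: x = -2*(8) + (1)*(4) + (-3) = -15 -> exactly as logged
step 2: x = -2*(-15) + (1)*(8) + (-3) = 35 -> consistent with the trace
step 3: x = -2*(35) + (1)*(-15) + (-3) = -88 -> consistent with the trace
step 4: x = -2*(-88) + (1)*(35) + (-3) = 208 -> consistent with the trace
step 5: x = -2*(208) + (1)*(-88) + (-3) = -507 -> verified
step 6: x = -2*(-507) + (1)*(208) + (-3) = 1219 -> not what was recorded
First deviation found at step 6; the corrected entry is x = 1219.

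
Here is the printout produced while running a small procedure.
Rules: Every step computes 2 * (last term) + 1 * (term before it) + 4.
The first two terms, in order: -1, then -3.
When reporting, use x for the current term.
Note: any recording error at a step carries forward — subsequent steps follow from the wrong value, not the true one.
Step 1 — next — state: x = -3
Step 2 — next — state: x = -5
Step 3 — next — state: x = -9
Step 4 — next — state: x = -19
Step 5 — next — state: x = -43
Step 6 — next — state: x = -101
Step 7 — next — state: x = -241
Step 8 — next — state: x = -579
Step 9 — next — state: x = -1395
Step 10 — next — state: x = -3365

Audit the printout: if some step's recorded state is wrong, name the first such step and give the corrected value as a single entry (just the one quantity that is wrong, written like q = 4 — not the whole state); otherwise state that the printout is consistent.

step 1: x = 2*(-3) + (1)*(-1) + (4) = -3 -> verified
step 2: x = 2*(-3) + (1)*(-3) + (4) = -5 -> no discrepancy
step 3: x = 2*(-5) + (1)*(-3) + (4) = -9 -> in agreement
step 4: x = 2*(-9) + (1)*(-5) + (4) = -19 -> in agreement
step 5: x = 2*(-19) + (1)*(-9) + (4) = -43 -> verified
step 6: x = 2*(-43) + (1)*(-19) + (4) = -101 -> agrees with the printout
step 7: x = 2*(-101) + (1)*(-43) + (4) = -241 -> checks out
step 8: x = 2*(-241) + (1)*(-101) + (4) = -579 -> matches
step 9: x = 2*(-579) + (1)*(-241) + (4) = -1395 -> matches
step 10: x = 2*(-1395) + (1)*(-579) + (4) = -3365 -> agrees with the printout
Every step is consistent.

no error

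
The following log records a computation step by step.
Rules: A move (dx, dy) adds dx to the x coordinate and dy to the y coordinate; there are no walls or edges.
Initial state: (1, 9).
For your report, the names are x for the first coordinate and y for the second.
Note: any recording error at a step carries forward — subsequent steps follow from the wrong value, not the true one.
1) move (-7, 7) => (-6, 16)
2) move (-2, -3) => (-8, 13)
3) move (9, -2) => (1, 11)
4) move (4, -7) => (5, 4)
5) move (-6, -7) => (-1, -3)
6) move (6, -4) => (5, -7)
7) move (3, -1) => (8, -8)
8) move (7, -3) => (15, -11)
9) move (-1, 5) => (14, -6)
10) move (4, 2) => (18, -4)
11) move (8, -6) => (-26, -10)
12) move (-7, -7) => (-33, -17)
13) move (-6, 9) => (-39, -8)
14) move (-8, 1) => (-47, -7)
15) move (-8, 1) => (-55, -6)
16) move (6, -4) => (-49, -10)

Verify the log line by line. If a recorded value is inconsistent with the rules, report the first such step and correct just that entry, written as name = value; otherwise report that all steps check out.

Recomputing the run from the initial state:
step 1: x = -6, y = 16
step 2: x = -8, y = 13
step 3: x = 1, y = 11
step 4: x = 5, y = 4
step 5: x = -1, y = -3
step 6: x = 5, y = -7
step 7: x = 8, y = -8
step 8: x = 15, y = -11
step 9: x = 14, y = -6
step 10: x = 18, y = -4
step 11: x = 26, y = -10
step 12: x = 19, y = -17
step 13: x = 13, y = -8
step 14: x = 5, y = -7
step 15: x = -3, y = -6
step 16: x = 3, y = -10
The first disagreement with the log is at step 11, where the value should be x = 26.

step 11, x = 26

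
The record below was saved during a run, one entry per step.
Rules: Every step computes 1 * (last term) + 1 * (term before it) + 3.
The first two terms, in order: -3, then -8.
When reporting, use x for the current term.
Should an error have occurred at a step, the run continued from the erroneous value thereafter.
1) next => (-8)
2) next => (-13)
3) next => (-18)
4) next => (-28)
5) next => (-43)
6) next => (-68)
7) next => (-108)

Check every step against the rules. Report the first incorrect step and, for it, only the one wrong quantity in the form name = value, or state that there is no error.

no error

1. x = 1*(-8) + (1)*(-3) + (3) = -8 (no discrepancy)
2. x = 1*(-8) + (1)*(-8) + (3) = -13 (agrees with the record)
3. x = 1*(-13) + (1)*(-8) + (3) = -18 (agrees with the record)
4. x = 1*(-18) + (1)*(-13) + (3) = -28 (exactly as logged)
5. x = 1*(-28) + (1)*(-18) + (3) = -43 (checks out)
6. x = 1*(-43) + (1)*(-28) + (3) = -68 (no discrepancy)
7. x = 1*(-68) + (1)*(-43) + (3) = -108 (verified)
No step deviates from the rules.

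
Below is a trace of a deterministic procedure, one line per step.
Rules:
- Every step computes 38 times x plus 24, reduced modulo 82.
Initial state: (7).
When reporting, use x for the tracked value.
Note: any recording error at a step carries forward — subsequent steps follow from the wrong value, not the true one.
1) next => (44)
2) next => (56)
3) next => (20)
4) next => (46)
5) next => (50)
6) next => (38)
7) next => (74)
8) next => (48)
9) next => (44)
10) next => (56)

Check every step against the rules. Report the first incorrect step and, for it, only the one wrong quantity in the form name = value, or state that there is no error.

Recomputing the run from the initial state:
step 1: x = 44
step 2: x = 56
step 3: x = 20
step 4: x = 46
step 5: x = 50
step 6: x = 38
step 7: x = 74
step 8: x = 48
step 9: x = 44
step 10: x = 56
This matches the trace at every step.

no error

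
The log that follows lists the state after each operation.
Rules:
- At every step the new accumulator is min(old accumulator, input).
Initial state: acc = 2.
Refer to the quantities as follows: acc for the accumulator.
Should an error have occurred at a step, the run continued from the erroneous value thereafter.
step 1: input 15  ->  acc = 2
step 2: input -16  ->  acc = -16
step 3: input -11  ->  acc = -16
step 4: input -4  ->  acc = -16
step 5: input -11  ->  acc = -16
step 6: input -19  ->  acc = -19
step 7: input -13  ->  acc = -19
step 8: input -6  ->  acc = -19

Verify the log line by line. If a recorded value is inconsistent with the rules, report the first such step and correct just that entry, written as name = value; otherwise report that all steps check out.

step 1: acc = min(2, 15) = 2 -> verified
step 2: acc = min(2, -16) = -16 -> matches
step 3: acc = min(-16, -11) = -16 -> agrees with the log
step 4: acc = min(-16, -4) = -16 -> agrees with the log
step 5: acc = min(-16, -11) = -16 -> in agreement
step 6: acc = min(-16, -19) = -19 -> exactly as logged
step 7: acc = min(-19, -13) = -19 -> verified
step 8: acc = min(-19, -6) = -19 -> in agreement
Each recorded entry agrees with the recomputation.

no error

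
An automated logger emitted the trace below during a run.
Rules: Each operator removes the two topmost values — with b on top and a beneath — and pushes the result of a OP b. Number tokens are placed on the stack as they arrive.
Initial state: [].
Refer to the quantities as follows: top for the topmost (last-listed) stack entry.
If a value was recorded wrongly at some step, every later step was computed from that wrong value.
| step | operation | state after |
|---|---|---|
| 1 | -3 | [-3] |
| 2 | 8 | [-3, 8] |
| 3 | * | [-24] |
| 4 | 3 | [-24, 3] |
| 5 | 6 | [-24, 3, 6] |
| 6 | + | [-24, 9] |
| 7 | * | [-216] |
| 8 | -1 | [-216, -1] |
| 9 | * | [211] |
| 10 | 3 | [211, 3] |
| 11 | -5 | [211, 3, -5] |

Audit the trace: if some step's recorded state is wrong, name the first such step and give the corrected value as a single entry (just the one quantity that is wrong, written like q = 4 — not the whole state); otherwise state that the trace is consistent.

1. push -3: top = -3 (checks out)
2. push 8: top = 8 (verified)
3. -3 * 8 = -24 (exactly as logged)
4. push 3: top = 3 (in agreement)
5. push 6: top = 6 (consistent with the trace)
6. 3 + 6 = 9 (agrees with the trace)
7. -24 * 9 = -216 (verified)
8. push -1: top = -1 (consistent with the trace)
9. -216 * -1 = 216 (the trace has a different value)
That makes step 9 the first incorrect line — top = 216 is what it should show.

step 9, top = 216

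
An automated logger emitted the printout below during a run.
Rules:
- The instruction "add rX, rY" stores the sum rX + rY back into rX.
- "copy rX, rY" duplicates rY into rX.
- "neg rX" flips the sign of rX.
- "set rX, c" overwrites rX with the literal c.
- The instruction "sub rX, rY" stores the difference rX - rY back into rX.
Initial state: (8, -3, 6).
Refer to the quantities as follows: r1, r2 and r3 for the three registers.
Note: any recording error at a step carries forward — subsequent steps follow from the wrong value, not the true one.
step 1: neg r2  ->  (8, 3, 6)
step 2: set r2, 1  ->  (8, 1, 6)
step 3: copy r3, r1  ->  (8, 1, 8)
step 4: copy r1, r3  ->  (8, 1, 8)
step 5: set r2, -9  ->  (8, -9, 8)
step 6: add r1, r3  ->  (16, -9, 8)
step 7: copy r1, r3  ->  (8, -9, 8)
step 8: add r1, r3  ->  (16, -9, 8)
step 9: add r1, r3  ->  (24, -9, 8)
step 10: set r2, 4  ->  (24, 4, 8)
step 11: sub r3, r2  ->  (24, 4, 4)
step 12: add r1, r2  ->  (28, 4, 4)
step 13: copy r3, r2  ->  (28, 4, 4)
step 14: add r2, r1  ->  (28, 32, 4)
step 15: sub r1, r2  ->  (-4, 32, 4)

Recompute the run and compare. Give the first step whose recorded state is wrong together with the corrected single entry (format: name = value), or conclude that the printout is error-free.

no error

Recomputing the run from the initial state:
step 1: r1 = 8, r2 = 3, r3 = 6
step 2: r1 = 8, r2 = 1, r3 = 6
step 3: r1 = 8, r2 = 1, r3 = 8
step 4: r1 = 8, r2 = 1, r3 = 8
step 5: r1 = 8, r2 = -9, r3 = 8
step 6: r1 = 16, r2 = -9, r3 = 8
step 7: r1 = 8, r2 = -9, r3 = 8
step 8: r1 = 16, r2 = -9, r3 = 8
step 9: r1 = 24, r2 = -9, r3 = 8
step 10: r1 = 24, r2 = 4, r3 = 8
step 11: r1 = 24, r2 = 4, r3 = 4
step 12: r1 = 28, r2 = 4, r3 = 4
step 13: r1 = 28, r2 = 4, r3 = 4
step 14: r1 = 28, r2 = 32, r3 = 4
step 15: r1 = -4, r2 = 32, r3 = 4
This matches the printout at every step.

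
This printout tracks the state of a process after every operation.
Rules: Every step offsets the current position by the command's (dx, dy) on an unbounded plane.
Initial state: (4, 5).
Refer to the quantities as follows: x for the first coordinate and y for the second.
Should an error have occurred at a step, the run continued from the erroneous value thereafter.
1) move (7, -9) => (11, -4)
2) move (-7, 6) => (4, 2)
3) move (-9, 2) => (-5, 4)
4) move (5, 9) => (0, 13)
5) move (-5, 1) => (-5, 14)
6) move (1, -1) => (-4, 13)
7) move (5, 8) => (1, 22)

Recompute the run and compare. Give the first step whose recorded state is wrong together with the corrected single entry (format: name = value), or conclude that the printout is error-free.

Recomputing the run from the initial state:
step 1: x = 11, y = -4
step 2: x = 4, y = 2
step 3: x = -5, y = 4
step 4: x = 0, y = 13
step 5: x = -5, y = 14
step 6: x = -4, y = 13
step 7: x = 1, y = 21
The first disagreement with the printout is at step 7, where the value should be y = 21.

step 7, y = 21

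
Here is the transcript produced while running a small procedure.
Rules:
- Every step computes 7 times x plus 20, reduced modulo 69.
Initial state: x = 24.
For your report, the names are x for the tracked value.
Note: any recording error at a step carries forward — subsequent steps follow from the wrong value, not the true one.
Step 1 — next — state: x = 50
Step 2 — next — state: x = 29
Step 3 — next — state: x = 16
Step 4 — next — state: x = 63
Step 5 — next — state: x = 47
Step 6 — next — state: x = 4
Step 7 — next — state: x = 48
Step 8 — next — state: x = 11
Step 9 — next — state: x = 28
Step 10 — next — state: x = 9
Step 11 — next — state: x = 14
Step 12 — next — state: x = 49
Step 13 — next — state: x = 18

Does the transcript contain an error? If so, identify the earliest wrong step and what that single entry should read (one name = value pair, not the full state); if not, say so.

step 2, x = 25

step 1: x = (7*24 + 20) mod 69 = 50 -> checks out
step 2: x = (7*50 + 20) mod 69 = 25 -> the transcript has a different value
Conclusion: step 2 carries the first error; the entry should be x = 25.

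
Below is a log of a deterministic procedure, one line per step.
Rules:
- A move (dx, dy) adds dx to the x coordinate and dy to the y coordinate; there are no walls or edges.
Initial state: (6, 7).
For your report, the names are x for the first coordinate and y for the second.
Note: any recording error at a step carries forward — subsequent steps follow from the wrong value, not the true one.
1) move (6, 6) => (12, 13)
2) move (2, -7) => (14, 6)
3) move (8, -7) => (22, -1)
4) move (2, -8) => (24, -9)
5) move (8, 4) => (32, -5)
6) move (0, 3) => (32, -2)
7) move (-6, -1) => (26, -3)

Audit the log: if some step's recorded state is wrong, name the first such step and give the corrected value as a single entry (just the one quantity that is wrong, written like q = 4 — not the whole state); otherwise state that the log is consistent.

no error

step 1: x = 6 + (6) = 12, y = 7 + (6) = 13 -> consistent with the log
step 2: x = 12 + (2) = 14, y = 13 + (-7) = 6 -> confirmed correct
step 3: x = 14 + (8) = 22, y = 6 + (-7) = -1 -> exactly as logged
step 4: x = 22 + (2) = 24, y = -1 + (-8) = -9 -> verified
step 5: x = 24 + (8) = 32, y = -9 + (4) = -5 -> matches
step 6: x = 32 + (0) = 32, y = -5 + (3) = -2 -> in agreement
step 7: x = 32 + (-6) = 26, y = -2 + (-1) = -3 -> checks out
The recomputation confirms every line.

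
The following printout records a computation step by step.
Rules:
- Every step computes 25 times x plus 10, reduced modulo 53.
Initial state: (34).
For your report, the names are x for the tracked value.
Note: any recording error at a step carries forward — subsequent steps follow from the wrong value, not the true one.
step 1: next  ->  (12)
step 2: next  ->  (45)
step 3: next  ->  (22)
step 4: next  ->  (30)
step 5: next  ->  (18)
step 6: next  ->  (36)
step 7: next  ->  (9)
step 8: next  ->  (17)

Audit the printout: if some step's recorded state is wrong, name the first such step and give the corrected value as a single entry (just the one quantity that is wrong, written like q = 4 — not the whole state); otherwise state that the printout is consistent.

Recomputing the run from the initial state:
step 1: x = 12
step 2: x = 45
step 3: x = 22
step 4: x = 30
step 5: x = 18
step 6: x = 36
step 7: x = 9
step 8: x = 23
The first disagreement with the printout is at step 8, where the value should be x = 23.

step 8, x = 23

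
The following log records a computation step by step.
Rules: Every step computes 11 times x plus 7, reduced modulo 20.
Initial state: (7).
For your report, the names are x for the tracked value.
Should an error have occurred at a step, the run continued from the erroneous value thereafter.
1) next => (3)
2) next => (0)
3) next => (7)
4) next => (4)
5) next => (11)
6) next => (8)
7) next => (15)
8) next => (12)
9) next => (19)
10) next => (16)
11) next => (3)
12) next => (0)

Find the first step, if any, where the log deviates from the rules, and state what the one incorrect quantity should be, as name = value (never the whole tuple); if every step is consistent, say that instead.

step 1, x = 4

Step 1: x = (11*7 + 7) mod 20 = 4 — the log disagrees here.
So the first discrepancy is step 1, where the right value is x = 4.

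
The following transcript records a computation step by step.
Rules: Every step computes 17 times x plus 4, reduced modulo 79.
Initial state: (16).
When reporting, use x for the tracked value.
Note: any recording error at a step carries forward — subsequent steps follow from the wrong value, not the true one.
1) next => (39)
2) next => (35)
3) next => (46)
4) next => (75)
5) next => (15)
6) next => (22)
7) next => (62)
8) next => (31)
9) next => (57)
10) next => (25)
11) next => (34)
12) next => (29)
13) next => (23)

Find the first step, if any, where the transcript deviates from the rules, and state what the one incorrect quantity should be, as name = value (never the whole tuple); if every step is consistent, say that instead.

1. x = (17*16 + 4) mod 79 = 39 (consistent with the transcript)
2. x = (17*39 + 4) mod 79 = 35 (agrees with the transcript)
3. x = (17*35 + 4) mod 79 = 46 (exactly as logged)
4. x = (17*46 + 4) mod 79 = 75 (in agreement)
5. x = (17*75 + 4) mod 79 = 15 (checks out)
6. x = (17*15 + 4) mod 79 = 22 (in agreement)
7. x = (17*22 + 4) mod 79 = 62 (no discrepancy)
8. x = (17*62 + 4) mod 79 = 31 (no discrepancy)
9. x = (17*31 + 4) mod 79 = 57 (confirmed correct)
10. x = (17*57 + 4) mod 79 = 25 (matches)
11. x = (17*25 + 4) mod 79 = 34 (checks out)
12. x = (17*34 + 4) mod 79 = 29 (checks out)
13. x = (17*29 + 4) mod 79 = 23 (same as recorded)
No step deviates from the rules.

no error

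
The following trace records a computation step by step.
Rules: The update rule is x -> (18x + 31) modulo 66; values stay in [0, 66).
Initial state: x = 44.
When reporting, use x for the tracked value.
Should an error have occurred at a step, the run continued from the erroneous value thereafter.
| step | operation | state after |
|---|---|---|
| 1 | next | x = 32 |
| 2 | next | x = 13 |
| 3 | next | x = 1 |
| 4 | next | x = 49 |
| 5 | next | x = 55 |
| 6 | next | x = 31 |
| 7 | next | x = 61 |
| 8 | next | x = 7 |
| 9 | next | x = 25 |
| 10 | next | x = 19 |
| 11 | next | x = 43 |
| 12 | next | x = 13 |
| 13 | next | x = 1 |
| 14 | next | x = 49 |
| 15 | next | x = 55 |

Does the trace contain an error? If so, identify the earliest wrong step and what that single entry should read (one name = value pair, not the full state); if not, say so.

Recomputing the run from the initial state:
step 1: x = 31
step 2: x = 61
step 3: x = 7
step 4: x = 25
step 5: x = 19
step 6: x = 43
step 7: x = 13
step 8: x = 1
step 9: x = 49
step 10: x = 55
step 11: x = 31
step 12: x = 61
step 13: x = 7
step 14: x = 25
step 15: x = 19
The first disagreement with the trace is at step 1, where the value should be x = 31.

step 1, x = 31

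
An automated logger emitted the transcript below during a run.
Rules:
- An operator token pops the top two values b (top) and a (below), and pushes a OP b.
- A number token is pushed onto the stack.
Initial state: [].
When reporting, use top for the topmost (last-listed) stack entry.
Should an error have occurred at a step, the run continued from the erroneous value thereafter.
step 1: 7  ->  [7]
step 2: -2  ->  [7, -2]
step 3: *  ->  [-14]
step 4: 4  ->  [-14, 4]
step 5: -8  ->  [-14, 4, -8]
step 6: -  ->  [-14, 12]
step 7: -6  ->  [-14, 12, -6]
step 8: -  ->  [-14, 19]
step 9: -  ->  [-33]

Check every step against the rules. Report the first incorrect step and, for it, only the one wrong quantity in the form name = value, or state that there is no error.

Recomputing the run from the initial state:
step 1: [7]
step 2: [7, -2]
step 3: [-14]
step 4: [-14, 4]
step 5: [-14, 4, -8]
step 6: [-14, 12]
step 7: [-14, 12, -6]
step 8: [-14, 18]
step 9: [-32]
The first disagreement with the transcript is at step 8, where the value should be top = 18.

step 8, top = 18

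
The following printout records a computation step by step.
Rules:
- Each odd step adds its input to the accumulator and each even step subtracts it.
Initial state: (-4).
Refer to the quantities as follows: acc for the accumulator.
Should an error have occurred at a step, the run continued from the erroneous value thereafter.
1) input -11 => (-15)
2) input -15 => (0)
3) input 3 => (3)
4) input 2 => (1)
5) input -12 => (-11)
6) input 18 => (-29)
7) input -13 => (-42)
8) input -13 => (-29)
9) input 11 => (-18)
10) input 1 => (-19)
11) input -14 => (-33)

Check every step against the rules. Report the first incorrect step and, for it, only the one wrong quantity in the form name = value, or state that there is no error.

no error

step 1: acc = -4 + -11 = -15 -> same as recorded
step 2: acc = -15 - -15 = 0 -> same as recorded
step 3: acc = 0 + 3 = 3 -> no discrepancy
step 4: acc = 3 - 2 = 1 -> agrees with the printout
step 5: acc = 1 + -12 = -11 -> exactly as logged
step 6: acc = -11 - 18 = -29 -> same as recorded
step 7: acc = -29 + -13 = -42 -> consistent with the printout
step 8: acc = -42 - -13 = -29 -> agrees with the printout
step 9: acc = -29 + 11 = -18 -> matches
step 10: acc = -18 - 1 = -19 -> same as recorded
step 11: acc = -19 + -14 = -33 -> same as recorded
Each recorded entry agrees with the recomputation.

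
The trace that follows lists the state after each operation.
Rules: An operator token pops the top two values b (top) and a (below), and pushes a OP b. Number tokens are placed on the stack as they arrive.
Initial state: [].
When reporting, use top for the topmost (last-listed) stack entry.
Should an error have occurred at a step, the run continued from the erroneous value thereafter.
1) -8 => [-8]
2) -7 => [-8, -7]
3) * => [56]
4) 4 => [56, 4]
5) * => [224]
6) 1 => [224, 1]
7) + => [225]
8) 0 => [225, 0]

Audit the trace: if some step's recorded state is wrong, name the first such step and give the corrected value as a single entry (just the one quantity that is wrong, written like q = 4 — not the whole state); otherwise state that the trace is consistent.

no error

1. push -8: top = -8 (verified)
2. push -7: top = -7 (same as recorded)
3. -8 * -7 = 56 (agrees with the trace)
4. push 4: top = 4 (in agreement)
5. 56 * 4 = 224 (checks out)
6. push 1: top = 1 (no discrepancy)
7. 224 + 1 = 225 (verified)
8. push 0: top = 0 (confirmed correct)
No step deviates from the rules.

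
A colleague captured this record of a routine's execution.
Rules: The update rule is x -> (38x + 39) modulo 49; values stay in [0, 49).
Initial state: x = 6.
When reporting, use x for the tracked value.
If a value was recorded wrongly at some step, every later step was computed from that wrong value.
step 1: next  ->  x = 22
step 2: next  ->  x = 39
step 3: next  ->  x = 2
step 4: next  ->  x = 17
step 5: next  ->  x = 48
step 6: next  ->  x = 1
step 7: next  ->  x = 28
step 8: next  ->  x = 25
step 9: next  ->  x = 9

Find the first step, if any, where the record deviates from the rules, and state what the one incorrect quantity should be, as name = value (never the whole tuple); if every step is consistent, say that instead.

step 2, x = 42

Step 1: x = (38*6 + 39) mod 49 = 22 — confirmed correct.
Step 2: x = (38*22 + 39) mod 49 = 42 — a discrepancy with the record.
First incorrect step: 2; the correct value is x = 42.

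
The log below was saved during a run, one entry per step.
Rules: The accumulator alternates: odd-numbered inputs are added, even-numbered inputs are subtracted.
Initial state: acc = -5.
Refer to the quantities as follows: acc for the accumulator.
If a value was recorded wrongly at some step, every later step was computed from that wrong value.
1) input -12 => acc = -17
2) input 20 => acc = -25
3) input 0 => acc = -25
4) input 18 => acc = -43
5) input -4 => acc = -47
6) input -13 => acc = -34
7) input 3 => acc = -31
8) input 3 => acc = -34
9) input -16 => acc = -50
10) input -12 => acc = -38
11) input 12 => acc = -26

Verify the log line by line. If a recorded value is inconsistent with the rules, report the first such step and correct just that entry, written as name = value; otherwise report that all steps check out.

step 2, acc = -37

1. acc = -5 + -12 = -17 (consistent with the log)
2. acc = -17 - 20 = -37 (not what was recorded)
Conclusion: step 2 carries the first error; the entry should be acc = -37.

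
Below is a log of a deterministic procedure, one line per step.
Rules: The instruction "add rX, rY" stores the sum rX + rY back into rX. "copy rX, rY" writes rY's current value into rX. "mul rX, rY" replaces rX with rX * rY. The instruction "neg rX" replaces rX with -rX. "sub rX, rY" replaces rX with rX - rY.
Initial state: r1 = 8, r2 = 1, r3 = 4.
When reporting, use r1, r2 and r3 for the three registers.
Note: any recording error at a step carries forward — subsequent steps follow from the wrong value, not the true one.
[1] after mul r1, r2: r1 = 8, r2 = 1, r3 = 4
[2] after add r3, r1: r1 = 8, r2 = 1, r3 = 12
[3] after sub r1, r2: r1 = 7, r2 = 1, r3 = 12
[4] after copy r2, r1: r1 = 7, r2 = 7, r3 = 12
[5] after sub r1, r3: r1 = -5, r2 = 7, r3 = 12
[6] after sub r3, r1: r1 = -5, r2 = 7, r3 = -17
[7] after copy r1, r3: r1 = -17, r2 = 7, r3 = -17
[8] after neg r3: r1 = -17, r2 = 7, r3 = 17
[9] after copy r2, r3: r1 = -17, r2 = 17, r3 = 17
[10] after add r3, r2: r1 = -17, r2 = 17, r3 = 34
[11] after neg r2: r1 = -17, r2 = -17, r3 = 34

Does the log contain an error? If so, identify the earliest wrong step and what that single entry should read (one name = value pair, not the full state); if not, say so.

step 1: r1 = 8 * 1 = 8 -> matches
step 2: r3 = 4 + 8 = 12 -> verified
step 3: r1 = 8 - 1 = 7 -> verified
step 4: r2 = 7 -> agrees with the log
step 5: r1 = 7 - 12 = -5 -> matches
step 6: r3 = 12 - -5 = 17 -> a discrepancy with the log
The earliest wrong entry is at step 6: it should read r3 = 17.

step 6, r3 = 17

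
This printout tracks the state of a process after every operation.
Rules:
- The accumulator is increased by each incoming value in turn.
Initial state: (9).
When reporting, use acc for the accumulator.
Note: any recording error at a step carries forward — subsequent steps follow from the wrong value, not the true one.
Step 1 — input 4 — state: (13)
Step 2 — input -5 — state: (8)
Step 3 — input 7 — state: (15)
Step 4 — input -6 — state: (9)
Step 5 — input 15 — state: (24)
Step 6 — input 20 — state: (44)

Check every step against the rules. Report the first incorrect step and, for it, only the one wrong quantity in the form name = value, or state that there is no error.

no error

1. acc = 9 + 4 = 13 (checks out)
2. acc = 13 + -5 = 8 (matches)
3. acc = 8 + 7 = 15 (consistent with the printout)
4. acc = 15 + -6 = 9 (same as recorded)
5. acc = 9 + 15 = 24 (consistent with the printout)
6. acc = 24 + 20 = 44 (in agreement)
The whole run recomputes cleanly — no discrepancies.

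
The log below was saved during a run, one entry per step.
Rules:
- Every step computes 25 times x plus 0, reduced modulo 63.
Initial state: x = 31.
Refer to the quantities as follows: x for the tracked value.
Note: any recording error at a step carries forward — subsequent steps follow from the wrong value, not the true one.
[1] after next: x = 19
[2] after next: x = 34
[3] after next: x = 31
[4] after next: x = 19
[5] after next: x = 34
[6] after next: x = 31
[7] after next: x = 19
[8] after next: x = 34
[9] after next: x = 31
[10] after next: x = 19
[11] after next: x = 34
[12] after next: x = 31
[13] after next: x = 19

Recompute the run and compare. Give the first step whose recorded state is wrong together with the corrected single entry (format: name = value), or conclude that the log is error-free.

step 1: x = (25*31 + 0) mod 63 = 19 -> in agreement
step 2: x = (25*19 + 0) mod 63 = 34 -> exactly as logged
step 3: x = (25*34 + 0) mod 63 = 31 -> consistent with the log
step 4: x = (25*31 + 0) mod 63 = 19 -> matches
step 5: x = (25*19 + 0) mod 63 = 34 -> checks out
step 6: x = (25*34 + 0) mod 63 = 31 -> exactly as logged
step 7: x = (25*31 + 0) mod 63 = 19 -> no discrepancy
step 8: x = (25*19 + 0) mod 63 = 34 -> in agreement
step 9: x = (25*34 + 0) mod 63 = 31 -> in agreement
step 10: x = (25*31 + 0) mod 63 = 19 -> verified
step 11: x = (25*19 + 0) mod 63 = 34 -> checks out
step 12: x = (25*34 + 0) mod 63 = 31 -> agrees with the log
step 13: x = (25*31 + 0) mod 63 = 19 -> consistent with the log
Every step is consistent.

no error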